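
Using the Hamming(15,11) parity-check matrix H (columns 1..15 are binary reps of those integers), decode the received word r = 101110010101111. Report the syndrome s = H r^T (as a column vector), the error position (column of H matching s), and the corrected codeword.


s = (0, 0, 0, 1)^T, error position = 1, corrected codeword c = 001110010101111

Compute s = H r^T mod 2 one row at a time:
  s_1 = 1 + 0 + 1 + 0 + 1 + 1 + 1 + 1 = 6 ≡ 0 (mod 2).
  s_2 = 1 + 1 + 0 + 0 + 1 + 1 + 1 + 1 = 6 ≡ 0 (mod 2).
  s_3 = 0 + 1 + 0 + 0 + 1 + 0 + 1 + 1 = 4 ≡ 0 (mod 2).
  s_4 = 1 + 1 + 1 + 0 + 0 + 0 + 1 + 1 = 5 ≡ 1 (mod 2).
s = (0, 0, 0, 1)^T — this equals column 1 of H (binary 0001), so error is at position 1.
Correct: flip bit 1 of r = 101110010101111 to get c = 001110010101111.


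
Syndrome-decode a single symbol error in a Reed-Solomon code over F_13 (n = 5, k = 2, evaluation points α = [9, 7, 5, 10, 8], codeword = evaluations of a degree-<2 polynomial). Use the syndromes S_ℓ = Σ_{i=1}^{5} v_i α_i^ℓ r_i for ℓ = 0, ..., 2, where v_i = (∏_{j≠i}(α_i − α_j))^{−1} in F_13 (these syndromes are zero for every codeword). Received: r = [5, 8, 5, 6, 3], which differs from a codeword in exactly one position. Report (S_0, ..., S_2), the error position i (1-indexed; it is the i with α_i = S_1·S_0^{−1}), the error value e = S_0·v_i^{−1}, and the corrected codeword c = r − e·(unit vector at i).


S = (4, 10, 12), error at position 1, error magnitude e = 7, c = [11, 8, 5, 6, 3].

Step 1: column multipliers v_i = (∏_{j≠i}(α_i − α_j))^{−1} mod 13.
  i = 1 (α = 9): (9−7)(9−5)(9−10)(9−8) = 2·4·(−1)·1 = −8 ≡ 5, so v_1 = 5^{−1} = 8 (mod 13).
  i = 2 (α = 7): (7−9)(7−5)(7−10)(7−8) = (−2)·2·(−3)·(−1) = −12 ≡ 1, so v_2 = 1^{−1} = 1 (mod 13).
  i = 3 (α = 5): (5−9)(5−7)(5−10)(5−8) = (−4)·(−2)·(−5)·(−3) = 120 ≡ 3, so v_3 = 3^{−1} = 9 (mod 13).
  i = 4 (α = 10): (10−9)(10−7)(10−5)(10−8) = 1·3·5·2 = 30 ≡ 4, so v_4 = 4^{−1} = 10 (mod 13).
  i = 5 (α = 8): (8−9)(8−7)(8−5)(8−10) = (−1)·1·3·(−2) = 6 ≡ 6, so v_5 = 6^{−1} = 11 (mod 13).
  v = [8, 1, 9, 10, 11].
Step 2: syndromes of r = [5, 8, 5, 6, 3] (all sums mod 13).
  S_0 = Σ v_i r_i = 8·5 + 1·8 + 9·5 + 10·6 + 11·3 = 186 ≡ 4.
  S_1 = Σ v_i α_i r_i = 8·9·5 + 1·7·8 + 9·5·5 + 10·10·6 + 11·8·3 = 1505 ≡ 10.
  α_i^2 mod 13 = [3, 10, 12, 9, 12].
  S_2 = Σ v_i α_i^2 r_i = 8·3·5 + 1·10·8 + 9·12·5 + 10·9·6 + 11·12·3 = 1676 ≡ 12.
  S = (4, 10, 12) ≠ 0, so r is not a codeword (an error is present).
Step 3: locate the error. For a single error e at position i, S_ℓ = v_i·e·α_i^ℓ, so α_err = S_1/S_0.
  S_0^{−1} = 4^{−1} = 10 (mod 13), so α_err = 10·10 = 100 ≡ 9 = α_1. Error position i = 1.
  Consistency check: S_2/S_1 = 12·4 = 48 ≡ 9 = α_err ✓ (single-error assumption holds).
Step 4: error magnitude e = S_0/v_1 = S_0·∏_{j≠1}(α_1 − α_j) = 4·5 = 20 ≡ 7 (mod 13).
Step 5: correct position 1: c_1 = r_1 − e = 5 − 7 ≡ 11 (mod 13). Hence c = [11, 8, 5, 6, 3].
  Check: interpolating c through the α_i gives m(x) = 4 + 8·x (degree < 2) with m(α_i) = c_i for every i, so c is indeed a codeword.


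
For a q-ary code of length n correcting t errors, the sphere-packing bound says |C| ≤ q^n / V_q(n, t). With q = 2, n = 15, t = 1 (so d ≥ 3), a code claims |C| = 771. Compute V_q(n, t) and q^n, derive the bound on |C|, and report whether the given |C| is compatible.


V_q(n, t) = 16, q^n = 32768, Hamming bound = 2048, |C| = 771 ≤ bound (satisfied).

Step 1: Compute V_q(n, t) = Σ_{j=0}^1 C(n, j) (q−1)^j.
  j = 0: C(15,0)·(1)^0 = 1·1 = 1.
  j = 1: C(15,1)·(1)^1 = 15·1 = 15.
  V_q(n, t) = 1 + 15 = 16.
Step 2: q^n = 2^15 = 32768.
Step 3: Hamming bound ⌊q^n / V_q(n,t)⌋ = ⌊32768/16⌋ = 2048.
Step 4: Compare |C| = 771 to 2048: satisfied.
The claimed |C| lies below the Hamming bound.


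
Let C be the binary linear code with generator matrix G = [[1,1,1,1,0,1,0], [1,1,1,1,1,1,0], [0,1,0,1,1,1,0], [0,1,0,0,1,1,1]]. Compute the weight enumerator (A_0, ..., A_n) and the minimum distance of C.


Weight distribution: A_0 = 1, A_1 = 1, A_2 = 2, A_3 = 4, A_4 = 3, A_5 = 3, A_6 = 2. Minimum distance d = 1.

Enumerate all 2^4 = 16 messages m ∈ F_2^4.
For each, compute codeword c = mG in F_2^7, then tally its weight.
  m = 0000 → c = 0000000, weight = 0.
  m = 1000 → c = 1111010, weight = 5.
  m = 0100 → c = 1111110, weight = 6.
  m = 1100 → c = 0000100, weight = 1.
  m = 0010 → c = 0101110, weight = 4.
  m = 1010 → c = 1010100, weight = 3.
  m = 0110 → c = 1010000, weight = 2.
  m = 1110 → c = 0101010, weight = 3.
  m = 0001 → c = 0100111, weight = 4.
  m = 1001 → c = 1011101, weight = 5.
  m = 0101 → c = 1011001, weight = 4.
  m = 1101 → c = 0100011, weight = 3.
  m = 0011 → c = 0001001, weight = 2.
  m = 1011 → c = 1110011, weight = 5.
  m = 0111 → c = 1110111, weight = 6.
  m = 1111 → c = 0001101, weight = 3.
Tally weights:
  weight 0: 1 codewords.
  weight 1: 1 codewords.
  weight 2: 2 codewords.
  weight 3: 4 codewords.
  weight 4: 3 codewords.
  weight 5: 3 codewords.
  weight 6: 2 codewords.
Minimum distance d = smallest w > 0 with A_w > 0 = 1.
Sanity: Σ A_w = 16 = 2^4 = 16 ✓.


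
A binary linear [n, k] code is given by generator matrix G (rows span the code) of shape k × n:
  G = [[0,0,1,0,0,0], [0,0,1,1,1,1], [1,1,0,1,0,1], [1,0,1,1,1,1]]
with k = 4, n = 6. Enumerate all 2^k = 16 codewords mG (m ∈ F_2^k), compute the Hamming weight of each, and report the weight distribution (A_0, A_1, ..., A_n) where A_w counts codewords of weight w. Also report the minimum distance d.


Weight distribution: A_0 = 1, A_1 = 2, A_2 = 2, A_3 = 4, A_4 = 5, A_5 = 2. Minimum distance d = 1.

Enumerate all 2^4 = 16 messages m ∈ F_2^4.
For each, compute codeword c = mG in F_2^6, then tally its weight.
  m = 0000 → c = 000000, weight = 0.
  m = 1000 → c = 001000, weight = 1.
  m = 0100 → c = 001111, weight = 4.
  m = 1100 → c = 000111, weight = 3.
  m = 0010 → c = 110101, weight = 4.
  m = 1010 → c = 111101, weight = 5.
  m = 0110 → c = 111010, weight = 4.
  m = 1110 → c = 110010, weight = 3.
  m = 0001 → c = 101111, weight = 5.
  m = 1001 → c = 100111, weight = 4.
  m = 0101 → c = 100000, weight = 1.
  m = 1101 → c = 101000, weight = 2.
  m = 0011 → c = 011010, weight = 3.
  m = 1011 → c = 010010, weight = 2.
  m = 0111 → c = 010101, weight = 3.
  m = 1111 → c = 011101, weight = 4.
Tally weights:
  weight 0: 1 codewords.
  weight 1: 2 codewords.
  weight 2: 2 codewords.
  weight 3: 4 codewords.
  weight 4: 5 codewords.
  weight 5: 2 codewords.
Minimum distance d = smallest w > 0 with A_w > 0 = 1.
Sanity: Σ A_w = 16 = 2^4 = 16 ✓.


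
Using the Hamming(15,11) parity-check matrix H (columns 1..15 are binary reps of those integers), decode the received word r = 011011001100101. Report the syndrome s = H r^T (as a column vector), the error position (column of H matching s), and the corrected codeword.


s = (0, 0, 1, 1)^T, error position = 3, corrected codeword c = 010011001100101

Compute s = H r^T mod 2 one row at a time:
  s_1 = 0 + 1 + 1 + 0 + 0 + 1 + 0 + 1 = 4 ≡ 0 (mod 2).
  s_2 = 0 + 1 + 1 + 0 + 0 + 1 + 0 + 1 = 4 ≡ 0 (mod 2).
  s_3 = 1 + 1 + 1 + 0 + 1 + 0 + 0 + 1 = 5 ≡ 1 (mod 2).
  s_4 = 0 + 1 + 1 + 0 + 1 + 0 + 1 + 1 = 5 ≡ 1 (mod 2).
s = (0, 0, 1, 1)^T — this equals column 3 of H (binary 0011), so error is at position 3.
Correct: flip bit 3 of r = 011011001100101 to get c = 010011001100101.


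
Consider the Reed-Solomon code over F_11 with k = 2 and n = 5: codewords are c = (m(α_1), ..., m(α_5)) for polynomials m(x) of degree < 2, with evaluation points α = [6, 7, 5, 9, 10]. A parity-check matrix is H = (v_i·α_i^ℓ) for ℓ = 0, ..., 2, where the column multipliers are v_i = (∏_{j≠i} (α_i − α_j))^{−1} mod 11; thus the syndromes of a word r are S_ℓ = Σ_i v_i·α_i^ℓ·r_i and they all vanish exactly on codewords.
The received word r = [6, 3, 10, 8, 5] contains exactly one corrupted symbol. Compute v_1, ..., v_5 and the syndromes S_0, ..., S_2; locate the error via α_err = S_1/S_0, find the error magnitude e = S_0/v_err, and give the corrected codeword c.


S = (8, 7, 2), error at position 3, error magnitude e = 1, c = [6, 3, 9, 8, 5].

Step 1: column multipliers v_i = (∏_{j≠i}(α_i − α_j))^{−1} mod 11.
  i = 1 (α = 6): (6−7)(6−5)(6−9)(6−10) = (−1)·1·(−3)·(−4) = −12 ≡ 10, so v_1 = 10^{−1} = 10 (mod 11).
  i = 2 (α = 7): (7−6)(7−5)(7−9)(7−10) = 1·2·(−2)·(−3) = 12 ≡ 1, so v_2 = 1^{−1} = 1 (mod 11).
  i = 3 (α = 5): (5−6)(5−7)(5−9)(5−10) = (−1)·(−2)·(−4)·(−5) = 40 ≡ 7, so v_3 = 7^{−1} = 8 (mod 11).
  i = 4 (α = 9): (9−6)(9−7)(9−5)(9−10) = 3·2·4·(−1) = −24 ≡ 9, so v_4 = 9^{−1} = 5 (mod 11).
  i = 5 (α = 10): (10−6)(10−7)(10−5)(10−9) = 4·3·5·1 = 60 ≡ 5, so v_5 = 5^{−1} = 9 (mod 11).
  v = [10, 1, 8, 5, 9].
Step 2: syndromes of r = [6, 3, 10, 8, 5] (all sums mod 11).
  S_0 = Σ v_i r_i = 10·6 + 1·3 + 8·10 + 5·8 + 9·5 = 228 ≡ 8.
  S_1 = Σ v_i α_i r_i = 10·6·6 + 1·7·3 + 8·5·10 + 5·9·8 + 9·10·5 = 1591 ≡ 7.
  α_i^2 mod 11 = [3, 5, 3, 4, 1].
  S_2 = Σ v_i α_i^2 r_i = 10·3·6 + 1·5·3 + 8·3·10 + 5·4·8 + 9·1·5 = 640 ≡ 2.
  S = (8, 7, 2) ≠ 0, so r is not a codeword (an error is present).
Step 3: locate the error. For a single error e at position i, S_ℓ = v_i·e·α_i^ℓ, so α_err = S_1/S_0.
  S_0^{−1} = 8^{−1} = 7 (mod 11), so α_err = 7·7 = 49 ≡ 5 = α_3. Error position i = 3.
  Consistency check: S_2/S_1 = 2·8 = 16 ≡ 5 = α_err ✓ (single-error assumption holds).
Step 4: error magnitude e = S_0/v_3 = S_0·∏_{j≠3}(α_3 − α_j) = 8·7 = 56 ≡ 1 (mod 11).
Step 5: correct position 3: c_3 = r_3 − e = 10 − 1 ≡ 9 (mod 11). Hence c = [6, 3, 9, 8, 5].
  Check: interpolating c through the α_i gives m(x) = 2 + 8·x (degree < 2) with m(α_i) = c_i for every i, so c is indeed a codeword.


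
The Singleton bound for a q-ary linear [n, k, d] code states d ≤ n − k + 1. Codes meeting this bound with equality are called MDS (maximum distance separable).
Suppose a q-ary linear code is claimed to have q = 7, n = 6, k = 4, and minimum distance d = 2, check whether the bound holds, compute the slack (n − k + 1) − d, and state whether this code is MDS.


Singleton RHS = n − k + 1 = 3, slack = 1, bound satisfied, not MDS.

Singleton bound: d ≤ n − k + 1.
Here n = 6, k = 4, so n − k + 1 = 3.
Given d = 2, check d ≤ 3: YES.
Slack = (n − k + 1) − d = 1.
The code is NOT MDS (slack = 1 > 0).
Description: the claimed parameters are [6, 4, 2]_7; such a code would be non-MDS.


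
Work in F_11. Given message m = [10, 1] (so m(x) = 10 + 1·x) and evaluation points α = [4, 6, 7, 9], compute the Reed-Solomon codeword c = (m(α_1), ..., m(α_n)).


c = [3, 5, 6, 8]

Message polynomial: m(x) = 10 + 1·x (mod 11).
For each evaluation point α_i, compute m(α_i) mod 11:
  α_1 = 4: Horner steps 1 → 3, so m(4) = 3.
  α_2 = 6: Horner steps 1 → 5, so m(6) = 5.
  α_3 = 7: Horner steps 1 → 6, so m(7) = 6.
  α_4 = 9: Horner steps 1 → 8, so m(9) = 8.
Codeword c = [3, 5, 6, 8] ∈ F_11^4.


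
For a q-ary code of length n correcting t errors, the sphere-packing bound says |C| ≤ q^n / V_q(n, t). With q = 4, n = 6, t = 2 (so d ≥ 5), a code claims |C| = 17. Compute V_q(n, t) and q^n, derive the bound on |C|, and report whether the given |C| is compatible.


V_q(n, t) = 154, q^n = 4096, Hamming bound = 26, |C| = 17 ≤ bound (satisfied).

Step 1: Compute V_q(n, t) = Σ_{j=0}^2 C(n, j) (q−1)^j.
  j = 0: C(6,0)·(3)^0 = 1·1 = 1.
  j = 1: C(6,1)·(3)^1 = 6·3 = 18.
  j = 2: C(6,2)·(3)^2 = 15·9 = 135.
  V_q(n, t) = 1 + 18 + 135 = 154.
Step 2: q^n = 4^6 = 4096.
Step 3: Hamming bound ⌊q^n / V_q(n,t)⌋ = ⌊4096/154⌋ = 26.
Step 4: Compare |C| = 17 to 26: satisfied.
The claimed |C| lies below the Hamming bound.


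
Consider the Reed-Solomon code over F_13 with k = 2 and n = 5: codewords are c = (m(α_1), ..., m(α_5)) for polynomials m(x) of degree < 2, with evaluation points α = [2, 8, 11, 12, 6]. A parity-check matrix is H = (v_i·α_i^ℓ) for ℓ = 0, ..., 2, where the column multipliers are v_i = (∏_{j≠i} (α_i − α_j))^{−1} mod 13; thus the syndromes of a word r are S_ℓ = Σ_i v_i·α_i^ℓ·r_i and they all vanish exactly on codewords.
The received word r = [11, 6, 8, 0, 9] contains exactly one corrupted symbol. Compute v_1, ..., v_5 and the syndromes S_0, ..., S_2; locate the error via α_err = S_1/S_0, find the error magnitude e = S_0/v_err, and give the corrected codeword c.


S = (11, 9, 5), error at position 1, error magnitude e = 9, c = [2, 6, 8, 0, 9].

Step 1: column multipliers v_i = (∏_{j≠i}(α_i − α_j))^{−1} mod 13.
  i = 1 (α = 2): (2−8)(2−11)(2−12)(2−6) = (−6)·(−9)·(−10)·(−4) = 2160 ≡ 2, so v_1 = 2^{−1} = 7 (mod 13).
  i = 2 (α = 8): (8−2)(8−11)(8−12)(8−6) = 6·(−3)·(−4)·2 = 144 ≡ 1, so v_2 = 1^{−1} = 1 (mod 13).
  i = 3 (α = 11): (11−2)(11−8)(11−12)(11−6) = 9·3·(−1)·5 = −135 ≡ 8, so v_3 = 8^{−1} = 5 (mod 13).
  i = 4 (α = 12): (12−2)(12−8)(12−11)(12−6) = 10·4·1·6 = 240 ≡ 6, so v_4 = 6^{−1} = 11 (mod 13).
  i = 5 (α = 6): (6−2)(6−8)(6−11)(6−12) = 4·(−2)·(−5)·(−6) = −240 ≡ 7, so v_5 = 7^{−1} = 2 (mod 13).
  v = [7, 1, 5, 11, 2].
Step 2: syndromes of r = [11, 6, 8, 0, 9] (all sums mod 13).
  S_0 = Σ v_i r_i = 7·11 + 1·6 + 5·8 + 11·0 + 2·9 = 141 ≡ 11.
  S_1 = Σ v_i α_i r_i = 7·2·11 + 1·8·6 + 5·11·8 + 11·12·0 + 2·6·9 = 750 ≡ 9.
  α_i^2 mod 13 = [4, 12, 4, 1, 10].
  S_2 = Σ v_i α_i^2 r_i = 7·4·11 + 1·12·6 + 5·4·8 + 11·1·0 + 2·10·9 = 720 ≡ 5.
  S = (11, 9, 5) ≠ 0, so r is not a codeword (an error is present).
Step 3: locate the error. For a single error e at position i, S_ℓ = v_i·e·α_i^ℓ, so α_err = S_1/S_0.
  S_0^{−1} = 11^{−1} = 6 (mod 13), so α_err = 9·6 = 54 ≡ 2 = α_1. Error position i = 1.
  Consistency check: S_2/S_1 = 5·3 = 15 ≡ 2 = α_err ✓ (single-error assumption holds).
Step 4: error magnitude e = S_0/v_1 = S_0·∏_{j≠1}(α_1 − α_j) = 11·2 = 22 ≡ 9 (mod 13).
Step 5: correct position 1: c_1 = r_1 − e = 11 − 9 ≡ 2 (mod 13). Hence c = [2, 6, 8, 0, 9].
  Check: interpolating c through the α_i gives m(x) = 5 + 5·x (degree < 2) with m(α_i) = c_i for every i, so c is indeed a codeword.


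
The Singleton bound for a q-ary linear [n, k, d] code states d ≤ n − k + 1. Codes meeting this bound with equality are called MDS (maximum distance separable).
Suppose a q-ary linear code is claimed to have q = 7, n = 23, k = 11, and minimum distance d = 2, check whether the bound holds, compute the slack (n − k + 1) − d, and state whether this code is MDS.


Singleton RHS = n − k + 1 = 13, slack = 11, bound satisfied, not MDS.

Singleton bound: d ≤ n − k + 1.
Here n = 23, k = 11, so n − k + 1 = 13.
Given d = 2, check d ≤ 13: YES.
Slack = (n − k + 1) − d = 11.
The code is NOT MDS (slack = 11 > 0).
Description: the claimed parameters are [23, 11, 2]_7; such a code would be non-MDS.


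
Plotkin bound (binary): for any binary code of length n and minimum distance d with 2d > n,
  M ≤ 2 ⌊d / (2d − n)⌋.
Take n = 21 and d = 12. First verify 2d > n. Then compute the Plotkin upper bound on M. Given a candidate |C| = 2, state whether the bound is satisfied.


Plotkin bound M ≤ 8; given |C| = 2 ≤ bound (satisfied).

Check applicability: 2d = 24, n = 21.
2d − n = 3 > 0, so Plotkin applies.
Compute d/(2d−n) = 12/3 ≈ 4.0000.
⌊d/(2d−n)⌋ = 4.
Plotkin bound: M ≤ 2·4 = 8.
Given |C| = 2, check: satisfied.
This |C| is below the Plotkin bound.


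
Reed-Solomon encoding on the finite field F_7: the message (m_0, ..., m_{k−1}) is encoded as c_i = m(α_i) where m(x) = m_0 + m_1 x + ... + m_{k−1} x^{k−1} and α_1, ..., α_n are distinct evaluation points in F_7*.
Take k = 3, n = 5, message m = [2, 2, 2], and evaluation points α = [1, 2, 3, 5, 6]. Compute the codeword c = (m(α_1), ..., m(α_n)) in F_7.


c = [6, 0, 5, 6, 2]

Message polynomial: m(x) = 2 + 2·x + 2·x^2 (mod 7).
For each evaluation point α_i, compute m(α_i) mod 7:
  α_1 = 1: Horner steps 2 → 4 → 6, so m(1) = 6.
  α_2 = 2: Horner steps 2 → 6 → 0, so m(2) = 0.
  α_3 = 3: Horner steps 2 → 1 → 5, so m(3) = 5.
  α_4 = 5: Horner steps 2 → 5 → 6, so m(5) = 6.
  α_5 = 6: Horner steps 2 → 0 → 2, so m(6) = 2.
Codeword c = [6, 0, 5, 6, 2] ∈ F_7^5.


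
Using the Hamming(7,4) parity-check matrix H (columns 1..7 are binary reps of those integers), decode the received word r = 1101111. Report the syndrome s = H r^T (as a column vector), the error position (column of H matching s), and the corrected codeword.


s = (0, 1, 1)^T, error position = 3, corrected codeword c = 1111111

Compute s = H r^T mod 2 one row at a time:
  s_1 = 1 + 1 + 1 + 1 = 4 ≡ 0 (mod 2).
  s_2 = 1 + 0 + 1 + 1 = 3 ≡ 1 (mod 2).
  s_3 = 1 + 0 + 1 + 1 = 3 ≡ 1 (mod 2).
s = (0, 1, 1)^T — this equals column 3 of H (binary 011), so error is at position 3.
Correct: flip bit 3 of r = 1101111 to get c = 1111111.


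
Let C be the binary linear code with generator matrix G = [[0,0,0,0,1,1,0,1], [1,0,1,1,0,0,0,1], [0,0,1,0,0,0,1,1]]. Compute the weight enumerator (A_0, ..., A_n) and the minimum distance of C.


Weight distribution: A_0 = 1, A_3 = 3, A_4 = 2, A_5 = 1, A_6 = 1. Minimum distance d = 3.

Enumerate all 2^3 = 8 messages m ∈ F_2^3.
For each, compute codeword c = mG in F_2^8, then tally its weight.
  m = 000 → c = 00000000, weight = 0.
  m = 100 → c = 00001101, weight = 3.
  m = 010 → c = 10110001, weight = 4.
  m = 110 → c = 10111100, weight = 5.
  m = 001 → c = 00100011, weight = 3.
  m = 101 → c = 00101110, weight = 4.
  m = 011 → c = 10010010, weight = 3.
  m = 111 → c = 10011111, weight = 6.
Tally weights:
  weight 0: 1 codewords.
  weight 3: 3 codewords.
  weight 4: 2 codewords.
  weight 5: 1 codewords.
  weight 6: 1 codewords.
Minimum distance d = smallest w > 0 with A_w > 0 = 3.
Sanity: Σ A_w = 8 = 2^3 = 8 ✓.


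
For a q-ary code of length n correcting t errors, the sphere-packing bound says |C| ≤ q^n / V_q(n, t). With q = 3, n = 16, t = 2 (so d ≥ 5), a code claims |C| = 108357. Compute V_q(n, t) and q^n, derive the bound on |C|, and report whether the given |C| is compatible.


V_q(n, t) = 513, q^n = 43046721, Hamming bound = 83911, |C| = 108357 > bound (violated).

Step 1: Compute V_q(n, t) = Σ_{j=0}^2 C(n, j) (q−1)^j.
  j = 0: C(16,0)·(2)^0 = 1·1 = 1.
  j = 1: C(16,1)·(2)^1 = 16·2 = 32.
  j = 2: C(16,2)·(2)^2 = 120·4 = 480.
  V_q(n, t) = 1 + 32 + 480 = 513.
Step 2: q^n = 3^16 = 43046721.
Step 3: Hamming bound ⌊q^n / V_q(n,t)⌋ = ⌊43046721/513⌋ = 83911.
Step 4: Compare |C| = 108357 to 83911: violated.
The claimed |C| lies above the Hamming bound, so no 3-ary code of length 16 with d ≥ 5 can have 108357 codewords.


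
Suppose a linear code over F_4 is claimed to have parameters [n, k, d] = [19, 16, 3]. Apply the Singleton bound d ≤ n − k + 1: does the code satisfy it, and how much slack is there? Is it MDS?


Singleton RHS = n − k + 1 = 4, slack = 1, bound satisfied, not MDS.

Singleton bound: d ≤ n − k + 1.
Here n = 19, k = 16, so n − k + 1 = 4.
Given d = 3, check d ≤ 4: YES.
Slack = (n − k + 1) − d = 1.
The code is NOT MDS (slack = 1 > 0).
Description: the claimed parameters are [19, 16, 3]_4; such a code would be non-MDS.


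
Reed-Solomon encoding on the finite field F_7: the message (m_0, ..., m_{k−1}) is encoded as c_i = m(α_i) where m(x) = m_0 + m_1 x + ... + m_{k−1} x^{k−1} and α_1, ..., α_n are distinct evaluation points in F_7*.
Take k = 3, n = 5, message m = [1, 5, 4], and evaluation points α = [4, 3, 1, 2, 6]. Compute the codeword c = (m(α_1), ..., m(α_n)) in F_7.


c = [1, 3, 3, 6, 0]

Message polynomial: m(x) = 1 + 5·x + 4·x^2 (mod 7).
For each evaluation point α_i, compute m(α_i) mod 7:
  α_1 = 4: Horner steps 4 → 0 → 1, so m(4) = 1.
  α_2 = 3: Horner steps 4 → 3 → 3, so m(3) = 3.
  α_3 = 1: Horner steps 4 → 2 → 3, so m(1) = 3.
  α_4 = 2: Horner steps 4 → 6 → 6, so m(2) = 6.
  α_5 = 6: Horner steps 4 → 1 → 0, so m(6) = 0.
Codeword c = [1, 3, 3, 6, 0] ∈ F_7^5.


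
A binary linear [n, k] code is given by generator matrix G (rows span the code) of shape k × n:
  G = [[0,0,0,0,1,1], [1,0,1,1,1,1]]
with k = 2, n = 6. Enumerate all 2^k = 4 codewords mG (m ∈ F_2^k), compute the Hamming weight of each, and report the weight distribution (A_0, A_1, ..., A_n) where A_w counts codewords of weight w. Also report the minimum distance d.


Weight distribution: A_0 = 1, A_2 = 1, A_3 = 1, A_5 = 1. Minimum distance d = 2.

Enumerate all 2^2 = 4 messages m ∈ F_2^2.
For each, compute codeword c = mG in F_2^6, then tally its weight.
  m = 00 → c = 000000, weight = 0.
  m = 10 → c = 000011, weight = 2.
  m = 01 → c = 101111, weight = 5.
  m = 11 → c = 101100, weight = 3.
Tally weights:
  weight 0: 1 codewords.
  weight 2: 1 codewords.
  weight 3: 1 codewords.
  weight 5: 1 codewords.
Minimum distance d = smallest w > 0 with A_w > 0 = 2.
Sanity: Σ A_w = 4 = 2^2 = 4 ✓.


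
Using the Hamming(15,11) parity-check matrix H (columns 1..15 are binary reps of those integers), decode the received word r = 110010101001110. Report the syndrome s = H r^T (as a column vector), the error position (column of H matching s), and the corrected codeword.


s = (0, 1, 1, 1)^T, error position = 7, corrected codeword c = 110010001001110

Compute s = H r^T mod 2 one row at a time:
  s_1 = 0 + 1 + 0 + 0 + 1 + 1 + 1 + 0 = 4 ≡ 0 (mod 2).
  s_2 = 0 + 1 + 0 + 1 + 1 + 1 + 1 + 0 = 5 ≡ 1 (mod 2).
  s_3 = 1 + 0 + 0 + 1 + 0 + 0 + 1 + 0 = 3 ≡ 1 (mod 2).
  s_4 = 1 + 0 + 1 + 1 + 1 + 0 + 1 + 0 = 5 ≡ 1 (mod 2).
s = (0, 1, 1, 1)^T — this equals column 7 of H (binary 0111), so error is at position 7.
Correct: flip bit 7 of r = 110010101001110 to get c = 110010001001110.


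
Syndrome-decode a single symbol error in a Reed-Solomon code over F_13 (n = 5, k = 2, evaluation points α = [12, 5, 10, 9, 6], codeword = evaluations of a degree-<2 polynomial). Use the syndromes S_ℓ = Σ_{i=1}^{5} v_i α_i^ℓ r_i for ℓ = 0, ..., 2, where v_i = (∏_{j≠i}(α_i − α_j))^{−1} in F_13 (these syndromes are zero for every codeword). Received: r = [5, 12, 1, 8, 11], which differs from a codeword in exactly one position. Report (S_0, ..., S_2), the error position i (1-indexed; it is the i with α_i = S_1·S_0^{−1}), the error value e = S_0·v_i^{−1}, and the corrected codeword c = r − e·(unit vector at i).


S = (6, 8, 2), error at position 3, error magnitude e = 7, c = [5, 12, 7, 8, 11].

Step 1: column multipliers v_i = (∏_{j≠i}(α_i − α_j))^{−1} mod 13.
  i = 1 (α = 12): (12−5)(12−10)(12−9)(12−6) = 7·2·3·6 = 252 ≡ 5, so v_1 = 5^{−1} = 8 (mod 13).
  i = 2 (α = 5): (5−12)(5−10)(5−9)(5−6) = (−7)·(−5)·(−4)·(−1) = 140 ≡ 10, so v_2 = 10^{−1} = 4 (mod 13).
  i = 3 (α = 10): (10−12)(10−5)(10−9)(10−6) = (−2)·5·1·4 = −40 ≡ 12, so v_3 = 12^{−1} = 12 (mod 13).
  i = 4 (α = 9): (9−12)(9−5)(9−10)(9−6) = (−3)·4·(−1)·3 = 36 ≡ 10, so v_4 = 10^{−1} = 4 (mod 13).
  i = 5 (α = 6): (6−12)(6−5)(6−10)(6−9) = (−6)·1·(−4)·(−3) = −72 ≡ 6, so v_5 = 6^{−1} = 11 (mod 13).
  v = [8, 4, 12, 4, 11].
Step 2: syndromes of r = [5, 12, 1, 8, 11] (all sums mod 13).
  S_0 = Σ v_i r_i = 8·5 + 4·12 + 12·1 + 4·8 + 11·11 = 253 ≡ 6.
  S_1 = Σ v_i α_i r_i = 8·12·5 + 4·5·12 + 12·10·1 + 4·9·8 + 11·6·11 = 1854 ≡ 8.
  α_i^2 mod 13 = [1, 12, 9, 3, 10].
  S_2 = Σ v_i α_i^2 r_i = 8·1·5 + 4·12·12 + 12·9·1 + 4·3·8 + 11·10·11 = 2030 ≡ 2.
  S = (6, 8, 2) ≠ 0, so r is not a codeword (an error is present).
Step 3: locate the error. For a single error e at position i, S_ℓ = v_i·e·α_i^ℓ, so α_err = S_1/S_0.
  S_0^{−1} = 6^{−1} = 11 (mod 13), so α_err = 8·11 = 88 ≡ 10 = α_3. Error position i = 3.
  Consistency check: S_2/S_1 = 2·5 = 10 ≡ 10 = α_err ✓ (single-error assumption holds).
Step 4: error magnitude e = S_0/v_3 = S_0·∏_{j≠3}(α_3 − α_j) = 6·12 = 72 ≡ 7 (mod 13).
Step 5: correct position 3: c_3 = r_3 − e = 1 − 7 ≡ 7 (mod 13). Hence c = [5, 12, 7, 8, 11].
  Check: interpolating c through the α_i gives m(x) = 4 + 12·x (degree < 2) with m(α_i) = c_i for every i, so c is indeed a codeword.


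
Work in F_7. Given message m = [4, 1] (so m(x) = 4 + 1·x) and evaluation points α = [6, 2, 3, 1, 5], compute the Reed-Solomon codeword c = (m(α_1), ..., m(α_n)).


c = [3, 6, 0, 5, 2]

Message polynomial: m(x) = 4 + 1·x (mod 7).
For each evaluation point α_i, compute m(α_i) mod 7:
  α_1 = 6: Horner steps 1 → 3, so m(6) = 3.
  α_2 = 2: Horner steps 1 → 6, so m(2) = 6.
  α_3 = 3: Horner steps 1 → 0, so m(3) = 0.
  α_4 = 1: Horner steps 1 → 5, so m(1) = 5.
  α_5 = 5: Horner steps 1 → 2, so m(5) = 2.
Codeword c = [3, 6, 0, 5, 2] ∈ F_7^5.


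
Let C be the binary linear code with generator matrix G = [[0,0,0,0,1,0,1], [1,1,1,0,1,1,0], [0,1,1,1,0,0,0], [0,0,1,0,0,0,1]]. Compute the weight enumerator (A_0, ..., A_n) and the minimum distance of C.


Weight distribution: A_0 = 1, A_2 = 3, A_3 = 4, A_4 = 3, A_5 = 4, A_6 = 1. Minimum distance d = 2.

Enumerate all 2^4 = 16 messages m ∈ F_2^4.
For each, compute codeword c = mG in F_2^7, then tally its weight.
  m = 0000 → c = 0000000, weight = 0.
  m = 1000 → c = 0000101, weight = 2.
  m = 0100 → c = 1110110, weight = 5.
  m = 1100 → c = 1110011, weight = 5.
  m = 0010 → c = 0111000, weight = 3.
  m = 1010 → c = 0111101, weight = 5.
  m = 0110 → c = 1001110, weight = 4.
  m = 1110 → c = 1001011, weight = 4.
  m = 0001 → c = 0010001, weight = 2.
  m = 1001 → c = 0010100, weight = 2.
  m = 0101 → c = 1100111, weight = 5.
  m = 1101 → c = 1100010, weight = 3.
  m = 0011 → c = 0101001, weight = 3.
  m = 1011 → c = 0101100, weight = 3.
  m = 0111 → c = 1011111, weight = 6.
  m = 1111 → c = 1011010, weight = 4.
Tally weights:
  weight 0: 1 codewords.
  weight 2: 3 codewords.
  weight 3: 4 codewords.
  weight 4: 3 codewords.
  weight 5: 4 codewords.
  weight 6: 1 codewords.
Minimum distance d = smallest w > 0 with A_w > 0 = 2.
Sanity: Σ A_w = 16 = 2^4 = 16 ✓.


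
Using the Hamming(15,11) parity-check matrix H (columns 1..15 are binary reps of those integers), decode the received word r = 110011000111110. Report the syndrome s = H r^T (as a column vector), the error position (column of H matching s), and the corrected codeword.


s = (1, 1, 1, 0)^T, error position = 14, corrected codeword c = 110011000111100

Compute s = H r^T mod 2 one row at a time:
  s_1 = 0 + 0 + 1 + 1 + 1 + 1 + 1 + 0 = 5 ≡ 1 (mod 2).
  s_2 = 0 + 1 + 1 + 0 + 1 + 1 + 1 + 0 = 5 ≡ 1 (mod 2).
  s_3 = 1 + 0 + 1 + 0 + 1 + 1 + 1 + 0 = 5 ≡ 1 (mod 2).
  s_4 = 1 + 0 + 1 + 0 + 0 + 1 + 1 + 0 = 4 ≡ 0 (mod 2).
s = (1, 1, 1, 0)^T — this equals column 14 of H (binary 1110), so error is at position 14.
Correct: flip bit 14 of r = 110011000111110 to get c = 110011000111100.


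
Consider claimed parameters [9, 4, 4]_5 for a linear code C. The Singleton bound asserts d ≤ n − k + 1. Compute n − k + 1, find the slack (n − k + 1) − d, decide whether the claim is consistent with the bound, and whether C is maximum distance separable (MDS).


Singleton RHS = n − k + 1 = 6, slack = 2, bound satisfied, not MDS.

Singleton bound: d ≤ n − k + 1.
Here n = 9, k = 4, so n − k + 1 = 6.
Given d = 4, check d ≤ 6: YES.
Slack = (n − k + 1) − d = 2.
The code is NOT MDS (slack = 2 > 0).
Description: the claimed parameters are [9, 4, 4]_5; such a code would be non-MDS.


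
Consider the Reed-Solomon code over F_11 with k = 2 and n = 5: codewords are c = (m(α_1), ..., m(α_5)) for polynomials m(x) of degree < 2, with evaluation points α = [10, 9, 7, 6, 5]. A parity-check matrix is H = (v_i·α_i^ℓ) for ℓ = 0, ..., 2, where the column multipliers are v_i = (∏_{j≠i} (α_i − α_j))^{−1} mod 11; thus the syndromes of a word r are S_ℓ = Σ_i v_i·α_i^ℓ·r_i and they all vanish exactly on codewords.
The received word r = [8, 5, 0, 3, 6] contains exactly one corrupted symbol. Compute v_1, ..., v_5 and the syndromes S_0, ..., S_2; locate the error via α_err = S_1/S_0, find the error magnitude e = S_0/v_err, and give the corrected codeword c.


S = (10, 1, 10), error at position 1, error magnitude e = 6, c = [2, 5, 0, 3, 6].

Step 1: column multipliers v_i = (∏_{j≠i}(α_i − α_j))^{−1} mod 11.
  i = 1 (α = 10): (10−9)(10−7)(10−6)(10−5) = 1·3·4·5 = 60 ≡ 5, so v_1 = 5^{−1} = 9 (mod 11).
  i = 2 (α = 9): (9−10)(9−7)(9−6)(9−5) = (−1)·2·3·4 = −24 ≡ 9, so v_2 = 9^{−1} = 5 (mod 11).
  i = 3 (α = 7): (7−10)(7−9)(7−6)(7−5) = (−3)·(−2)·1·2 = 12 ≡ 1, so v_3 = 1^{−1} = 1 (mod 11).
  i = 4 (α = 6): (6−10)(6−9)(6−7)(6−5) = (−4)·(−3)·(−1)·1 = −12 ≡ 10, so v_4 = 10^{−1} = 10 (mod 11).
  i = 5 (α = 5): (5−10)(5−9)(5−7)(5−6) = (−5)·(−4)·(−2)·(−1) = 40 ≡ 7, so v_5 = 7^{−1} = 8 (mod 11).
  v = [9, 5, 1, 10, 8].
Step 2: syndromes of r = [8, 5, 0, 3, 6] (all sums mod 11).
  S_0 = Σ v_i r_i = 9·8 + 5·5 + 1·0 + 10·3 + 8·6 = 175 ≡ 10.
  S_1 = Σ v_i α_i r_i = 9·10·8 + 5·9·5 + 1·7·0 + 10·6·3 + 8·5·6 = 1365 ≡ 1.
  α_i^2 mod 11 = [1, 4, 5, 3, 3].
  S_2 = Σ v_i α_i^2 r_i = 9·1·8 + 5·4·5 + 1·5·0 + 10·3·3 + 8·3·6 = 406 ≡ 10.
  S = (10, 1, 10) ≠ 0, so r is not a codeword (an error is present).
Step 3: locate the error. For a single error e at position i, S_ℓ = v_i·e·α_i^ℓ, so α_err = S_1/S_0.
  S_0^{−1} = 10^{−1} = 10 (mod 11), so α_err = 1·10 = 10 ≡ 10 = α_1. Error position i = 1.
  Consistency check: S_2/S_1 = 10·1 = 10 ≡ 10 = α_err ✓ (single-error assumption holds).
Step 4: error magnitude e = S_0/v_1 = S_0·∏_{j≠1}(α_1 − α_j) = 10·5 = 50 ≡ 6 (mod 11).
Step 5: correct position 1: c_1 = r_1 − e = 8 − 6 ≡ 2 (mod 11). Hence c = [2, 5, 0, 3, 6].
  Check: interpolating c through the α_i gives m(x) = 10 + 8·x (degree < 2) with m(α_i) = c_i for every i, so c is indeed a codeword.


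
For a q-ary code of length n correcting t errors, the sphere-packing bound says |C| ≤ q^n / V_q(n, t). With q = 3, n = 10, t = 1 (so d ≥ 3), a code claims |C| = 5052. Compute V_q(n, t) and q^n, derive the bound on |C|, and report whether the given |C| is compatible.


V_q(n, t) = 21, q^n = 59049, Hamming bound = 2811, |C| = 5052 > bound (violated).

Step 1: Compute V_q(n, t) = Σ_{j=0}^1 C(n, j) (q−1)^j.
  j = 0: C(10,0)·(2)^0 = 1·1 = 1.
  j = 1: C(10,1)·(2)^1 = 10·2 = 20.
  V_q(n, t) = 1 + 20 = 21.
Step 2: q^n = 3^10 = 59049.
Step 3: Hamming bound ⌊q^n / V_q(n,t)⌋ = ⌊59049/21⌋ = 2811.
Step 4: Compare |C| = 5052 to 2811: violated.
The claimed |C| lies above the Hamming bound, so no 3-ary code of length 10 with d ≥ 3 can have 5052 codewords.


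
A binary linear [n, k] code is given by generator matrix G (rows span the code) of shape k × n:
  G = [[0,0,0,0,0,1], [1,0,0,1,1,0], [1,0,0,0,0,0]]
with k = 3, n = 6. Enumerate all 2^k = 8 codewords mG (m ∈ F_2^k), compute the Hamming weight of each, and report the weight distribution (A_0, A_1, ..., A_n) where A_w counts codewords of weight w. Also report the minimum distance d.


Weight distribution: A_0 = 1, A_1 = 2, A_2 = 2, A_3 = 2, A_4 = 1. Minimum distance d = 1.

Enumerate all 2^3 = 8 messages m ∈ F_2^3.
For each, compute codeword c = mG in F_2^6, then tally its weight.
  m = 000 → c = 000000, weight = 0.
  m = 100 → c = 000001, weight = 1.
  m = 010 → c = 100110, weight = 3.
  m = 110 → c = 100111, weight = 4.
  m = 001 → c = 100000, weight = 1.
  m = 101 → c = 100001, weight = 2.
  m = 011 → c = 000110, weight = 2.
  m = 111 → c = 000111, weight = 3.
Tally weights:
  weight 0: 1 codewords.
  weight 1: 2 codewords.
  weight 2: 2 codewords.
  weight 3: 2 codewords.
  weight 4: 1 codewords.
Minimum distance d = smallest w > 0 with A_w > 0 = 1.
Sanity: Σ A_w = 8 = 2^3 = 8 ✓.


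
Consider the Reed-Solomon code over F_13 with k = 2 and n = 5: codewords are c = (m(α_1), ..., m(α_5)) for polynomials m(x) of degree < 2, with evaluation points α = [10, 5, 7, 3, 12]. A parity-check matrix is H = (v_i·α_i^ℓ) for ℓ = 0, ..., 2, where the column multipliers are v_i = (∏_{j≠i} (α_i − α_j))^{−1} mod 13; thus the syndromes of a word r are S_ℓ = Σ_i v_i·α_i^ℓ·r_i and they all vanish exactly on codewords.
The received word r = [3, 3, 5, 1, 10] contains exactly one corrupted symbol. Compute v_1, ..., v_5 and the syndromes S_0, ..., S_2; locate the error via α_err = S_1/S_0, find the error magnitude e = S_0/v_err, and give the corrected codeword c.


S = (9, 12, 3), error at position 1, error magnitude e = 8, c = [8, 3, 5, 1, 10].

Step 1: column multipliers v_i = (∏_{j≠i}(α_i − α_j))^{−1} mod 13.
  i = 1 (α = 10): (10−5)(10−7)(10−3)(10−12) = 5·3·7·(−2) = −210 ≡ 11, so v_1 = 11^{−1} = 6 (mod 13).
  i = 2 (α = 5): (5−10)(5−7)(5−3)(5−12) = (−5)·(−2)·2·(−7) = −140 ≡ 3, so v_2 = 3^{−1} = 9 (mod 13).
  i = 3 (α = 7): (7−10)(7−5)(7−3)(7−12) = (−3)·2·4·(−5) = 120 ≡ 3, so v_3 = 3^{−1} = 9 (mod 13).
  i = 4 (α = 3): (3−10)(3−5)(3−7)(3−12) = (−7)·(−2)·(−4)·(−9) = 504 ≡ 10, so v_4 = 10^{−1} = 4 (mod 13).
  i = 5 (α = 12): (12−10)(12−5)(12−7)(12−3) = 2·7·5·9 = 630 ≡ 6, so v_5 = 6^{−1} = 11 (mod 13).
  v = [6, 9, 9, 4, 11].
Step 2: syndromes of r = [3, 3, 5, 1, 10] (all sums mod 13).
  S_0 = Σ v_i r_i = 6·3 + 9·3 + 9·5 + 4·1 + 11·10 = 204 ≡ 9.
  S_1 = Σ v_i α_i r_i = 6·10·3 + 9·5·3 + 9·7·5 + 4·3·1 + 11·12·10 = 1962 ≡ 12.
  α_i^2 mod 13 = [9, 12, 10, 9, 1].
  S_2 = Σ v_i α_i^2 r_i = 6·9·3 + 9·12·3 + 9·10·5 + 4·9·1 + 11·1·10 = 1082 ≡ 3.
  S = (9, 12, 3) ≠ 0, so r is not a codeword (an error is present).
Step 3: locate the error. For a single error e at position i, S_ℓ = v_i·e·α_i^ℓ, so α_err = S_1/S_0.
  S_0^{−1} = 9^{−1} = 3 (mod 13), so α_err = 12·3 = 36 ≡ 10 = α_1. Error position i = 1.
  Consistency check: S_2/S_1 = 3·12 = 36 ≡ 10 = α_err ✓ (single-error assumption holds).
Step 4: error magnitude e = S_0/v_1 = S_0·∏_{j≠1}(α_1 − α_j) = 9·11 = 99 ≡ 8 (mod 13).
Step 5: correct position 1: c_1 = r_1 − e = 3 − 8 ≡ 8 (mod 13). Hence c = [8, 3, 5, 1, 10].
  Check: interpolating c through the α_i gives m(x) = 11 + 1·x (degree < 2) with m(α_i) = c_i for every i, so c is indeed a codeword.


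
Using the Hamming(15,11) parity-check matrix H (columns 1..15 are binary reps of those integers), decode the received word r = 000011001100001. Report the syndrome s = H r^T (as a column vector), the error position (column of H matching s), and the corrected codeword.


s = (1, 1, 1, 1)^T, error position = 15, corrected codeword c = 000011001100000

Compute s = H r^T mod 2 one row at a time:
  s_1 = 0 + 1 + 1 + 0 + 0 + 0 + 0 + 1 = 3 ≡ 1 (mod 2).
  s_2 = 0 + 1 + 1 + 0 + 0 + 0 + 0 + 1 = 3 ≡ 1 (mod 2).
  s_3 = 0 + 0 + 1 + 0 + 1 + 0 + 0 + 1 = 3 ≡ 1 (mod 2).
  s_4 = 0 + 0 + 1 + 0 + 1 + 0 + 0 + 1 = 3 ≡ 1 (mod 2).
s = (1, 1, 1, 1)^T — this equals column 15 of H (binary 1111), so error is at position 15.
Correct: flip bit 15 of r = 000011001100001 to get c = 000011001100000.


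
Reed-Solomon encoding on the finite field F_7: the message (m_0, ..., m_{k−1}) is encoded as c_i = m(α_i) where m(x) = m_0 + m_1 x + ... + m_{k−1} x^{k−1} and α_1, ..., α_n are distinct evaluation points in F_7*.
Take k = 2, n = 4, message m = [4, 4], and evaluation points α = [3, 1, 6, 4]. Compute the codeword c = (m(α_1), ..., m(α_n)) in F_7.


c = [2, 1, 0, 6]

Message polynomial: m(x) = 4 + 4·x (mod 7).
For each evaluation point α_i, compute m(α_i) mod 7:
  α_1 = 3: Horner steps 4 → 2, so m(3) = 2.
  α_2 = 1: Horner steps 4 → 1, so m(1) = 1.
  α_3 = 6: Horner steps 4 → 0, so m(6) = 0.
  α_4 = 4: Horner steps 4 → 6, so m(4) = 6.
Codeword c = [2, 1, 0, 6] ∈ F_7^4.


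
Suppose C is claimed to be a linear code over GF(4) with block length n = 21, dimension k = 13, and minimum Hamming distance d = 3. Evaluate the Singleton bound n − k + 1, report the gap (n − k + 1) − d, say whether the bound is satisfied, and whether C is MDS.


Singleton RHS = n − k + 1 = 9, slack = 6, bound satisfied, not MDS.

Singleton bound: d ≤ n − k + 1.
Here n = 21, k = 13, so n − k + 1 = 9.
Given d = 3, check d ≤ 9: YES.
Slack = (n − k + 1) − d = 6.
The code is NOT MDS (slack = 6 > 0).
Description: the claimed parameters are [21, 13, 3]_4; such a code would be non-MDS.


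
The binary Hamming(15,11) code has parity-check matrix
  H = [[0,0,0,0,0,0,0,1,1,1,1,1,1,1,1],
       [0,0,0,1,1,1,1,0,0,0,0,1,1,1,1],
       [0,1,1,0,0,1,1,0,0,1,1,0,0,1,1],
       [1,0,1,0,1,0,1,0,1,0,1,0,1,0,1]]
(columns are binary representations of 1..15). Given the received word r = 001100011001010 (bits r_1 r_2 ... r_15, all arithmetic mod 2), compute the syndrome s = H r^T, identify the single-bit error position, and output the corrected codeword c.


s = (0, 1, 0, 0)^T, error position = 4, corrected codeword c = 001000011001010

Compute s = H r^T mod 2 one row at a time:
  s_1 = 1 + 1 + 0 + 0 + 1 + 0 + 1 + 0 = 4 ≡ 0 (mod 2).
  s_2 = 1 + 0 + 0 + 0 + 1 + 0 + 1 + 0 = 3 ≡ 1 (mod 2).
  s_3 = 0 + 1 + 0 + 0 + 0 + 0 + 1 + 0 = 2 ≡ 0 (mod 2).
  s_4 = 0 + 1 + 0 + 0 + 1 + 0 + 0 + 0 = 2 ≡ 0 (mod 2).
s = (0, 1, 0, 0)^T — this equals column 4 of H (binary 0100), so error is at position 4.
Correct: flip bit 4 of r = 001100011001010 to get c = 001000011001010.


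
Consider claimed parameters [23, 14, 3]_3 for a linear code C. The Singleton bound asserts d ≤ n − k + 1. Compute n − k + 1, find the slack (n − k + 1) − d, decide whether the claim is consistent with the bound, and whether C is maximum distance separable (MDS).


Singleton RHS = n − k + 1 = 10, slack = 7, bound satisfied, not MDS.

Singleton bound: d ≤ n − k + 1.
Here n = 23, k = 14, so n − k + 1 = 10.
Given d = 3, check d ≤ 10: YES.
Slack = (n − k + 1) − d = 7.
The code is NOT MDS (slack = 7 > 0).
Description: the claimed parameters are [23, 14, 3]_3; such a code would be non-MDS.


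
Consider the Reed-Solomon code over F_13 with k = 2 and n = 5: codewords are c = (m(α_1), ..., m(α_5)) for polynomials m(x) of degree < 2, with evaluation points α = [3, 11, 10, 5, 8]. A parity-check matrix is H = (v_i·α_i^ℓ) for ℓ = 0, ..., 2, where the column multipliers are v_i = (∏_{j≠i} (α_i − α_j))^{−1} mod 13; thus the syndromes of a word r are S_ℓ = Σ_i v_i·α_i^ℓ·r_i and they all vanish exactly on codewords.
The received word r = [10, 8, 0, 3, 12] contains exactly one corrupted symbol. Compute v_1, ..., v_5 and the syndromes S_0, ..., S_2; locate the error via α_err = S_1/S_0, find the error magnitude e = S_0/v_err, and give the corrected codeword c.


S = (1, 10, 9), error at position 3, error magnitude e = 8, c = [10, 8, 5, 3, 12].

Step 1: column multipliers v_i = (∏_{j≠i}(α_i − α_j))^{−1} mod 13.
  i = 1 (α = 3): (3−11)(3−10)(3−5)(3−8) = (−8)·(−7)·(−2)·(−5) = 560 ≡ 1, so v_1 = 1^{−1} = 1 (mod 13).
  i = 2 (α = 11): (11−3)(11−10)(11−5)(11−8) = 8·1·6·3 = 144 ≡ 1, so v_2 = 1^{−1} = 1 (mod 13).
  i = 3 (α = 10): (10−3)(10−11)(10−5)(10−8) = 7·(−1)·5·2 = −70 ≡ 8, so v_3 = 8^{−1} = 5 (mod 13).
  i = 4 (α = 5): (5−3)(5−11)(5−10)(5−8) = 2·(−6)·(−5)·(−3) = −180 ≡ 2, so v_4 = 2^{−1} = 7 (mod 13).
  i = 5 (α = 8): (8−3)(8−11)(8−10)(8−5) = 5·(−3)·(−2)·3 = 90 ≡ 12, so v_5 = 12^{−1} = 12 (mod 13).
  v = [1, 1, 5, 7, 12].
Step 2: syndromes of r = [10, 8, 0, 3, 12] (all sums mod 13).
  S_0 = Σ v_i r_i = 1·10 + 1·8 + 5·0 + 7·3 + 12·12 = 183 ≡ 1.
  S_1 = Σ v_i α_i r_i = 1·3·10 + 1·11·8 + 5·10·0 + 7·5·3 + 12·8·12 = 1375 ≡ 10.
  α_i^2 mod 13 = [9, 4, 9, 12, 12].
  S_2 = Σ v_i α_i^2 r_i = 1·9·10 + 1·4·8 + 5·9·0 + 7·12·3 + 12·12·12 = 2102 ≡ 9.
  S = (1, 10, 9) ≠ 0, so r is not a codeword (an error is present).
Step 3: locate the error. For a single error e at position i, S_ℓ = v_i·e·α_i^ℓ, so α_err = S_1/S_0.
  S_0^{−1} = 1^{−1} = 1 (mod 13), so α_err = 10·1 = 10 ≡ 10 = α_3. Error position i = 3.
  Consistency check: S_2/S_1 = 9·4 = 36 ≡ 10 = α_err ✓ (single-error assumption holds).
Step 4: error magnitude e = S_0/v_3 = S_0·∏_{j≠3}(α_3 − α_j) = 1·8 = 8 ≡ 8 (mod 13).
Step 5: correct position 3: c_3 = r_3 − e = 0 − 8 ≡ 5 (mod 13). Hence c = [10, 8, 5, 3, 12].
  Check: interpolating c through the α_i gives m(x) = 1 + 3·x (degree < 2) with m(α_i) = c_i for every i, so c is indeed a codeword.
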